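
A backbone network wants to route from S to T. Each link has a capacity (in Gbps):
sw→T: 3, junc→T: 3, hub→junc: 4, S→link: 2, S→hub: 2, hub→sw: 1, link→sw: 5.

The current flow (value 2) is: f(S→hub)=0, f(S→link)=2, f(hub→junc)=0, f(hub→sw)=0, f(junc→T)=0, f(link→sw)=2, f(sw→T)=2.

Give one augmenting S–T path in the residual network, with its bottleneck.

S→hub→sw→T, bottleneck 1

Residual along S→hub→sw→T: S→hub: 2, hub→sw: 1, sw→T: 1.
Bottleneck = min = 1.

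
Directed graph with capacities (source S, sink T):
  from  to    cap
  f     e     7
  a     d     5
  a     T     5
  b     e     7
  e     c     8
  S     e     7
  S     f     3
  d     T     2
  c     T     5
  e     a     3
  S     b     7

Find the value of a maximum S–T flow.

8

Augment S->e->a->T: bottleneck 3. Total 3.
Augment S->e->c->T: bottleneck 4. Total 7.
Augment S->f->e->c->T: bottleneck 1. Total 8.
No augmenting path remains in the residual graph.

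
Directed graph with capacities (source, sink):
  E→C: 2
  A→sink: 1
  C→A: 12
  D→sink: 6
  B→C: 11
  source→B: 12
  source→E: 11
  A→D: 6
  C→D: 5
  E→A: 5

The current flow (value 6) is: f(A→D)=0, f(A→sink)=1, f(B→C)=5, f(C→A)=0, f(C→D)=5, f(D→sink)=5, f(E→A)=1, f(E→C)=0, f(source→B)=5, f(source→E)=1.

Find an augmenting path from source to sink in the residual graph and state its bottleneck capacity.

Residual along source→E→A→D→sink: source→E: 10, E→A: 4, A→D: 6, D→sink: 1.
Bottleneck = min = 1.

source→E→A→D→sink, bottleneck 1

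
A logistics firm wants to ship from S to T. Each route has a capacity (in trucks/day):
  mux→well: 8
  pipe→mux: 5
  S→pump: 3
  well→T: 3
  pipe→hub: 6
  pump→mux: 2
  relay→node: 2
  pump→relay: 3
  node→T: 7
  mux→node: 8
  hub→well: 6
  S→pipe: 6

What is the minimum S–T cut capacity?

9

Max flow = 9 (via 5 augmenting paths).
In the residual at optimum, the set reachable from S is {S}.
Cut edges: S→pump (cap 3), S→pipe (cap 6). Sum = 9.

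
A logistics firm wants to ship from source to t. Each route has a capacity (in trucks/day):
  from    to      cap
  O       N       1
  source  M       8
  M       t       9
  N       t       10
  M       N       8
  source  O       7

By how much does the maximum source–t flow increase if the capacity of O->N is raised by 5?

Original max flow = 9.
After raising cap(O->N), augmenting paths through that edge carry 5 more units.
New max flow = 14. Increase = 5.

5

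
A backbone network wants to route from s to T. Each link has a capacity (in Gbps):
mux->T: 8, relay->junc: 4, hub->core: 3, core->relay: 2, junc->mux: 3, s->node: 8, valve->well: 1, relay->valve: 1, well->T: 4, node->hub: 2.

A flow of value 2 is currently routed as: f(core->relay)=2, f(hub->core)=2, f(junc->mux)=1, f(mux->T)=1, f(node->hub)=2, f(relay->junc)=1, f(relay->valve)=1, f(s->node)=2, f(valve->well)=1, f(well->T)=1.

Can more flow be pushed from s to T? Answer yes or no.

No

Residual reachable from s: {node, s}; T is not reachable.
Saturated cut: node->hub with total capacity 2 = current flow value. Flow is maximum.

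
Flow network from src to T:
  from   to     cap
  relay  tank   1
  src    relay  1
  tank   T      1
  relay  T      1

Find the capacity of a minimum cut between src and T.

1

Max flow = 1 (via 1 augmenting path).
In the residual at optimum, the set reachable from src is {src}.
Cut edges: src->relay (cap 1). Sum = 1.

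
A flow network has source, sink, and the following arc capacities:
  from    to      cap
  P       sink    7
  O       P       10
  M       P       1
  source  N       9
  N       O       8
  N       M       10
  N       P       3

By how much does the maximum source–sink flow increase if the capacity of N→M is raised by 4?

Original max flow = 7.
Edge N→M does not cross the min cut (source side {M, N, O, P, source}), so extra capacity there cannot help.
New max flow = 7. Increase = 0.

0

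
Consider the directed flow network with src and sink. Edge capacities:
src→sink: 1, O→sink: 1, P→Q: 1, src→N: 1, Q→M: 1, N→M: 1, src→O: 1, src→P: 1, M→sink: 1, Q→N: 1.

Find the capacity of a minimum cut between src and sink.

Max flow = 3 (via 3 augmenting paths).
In the residual at optimum, the set reachable from src is {M, N, P, Q, src}.
Cut edges: src→O (cap 1), src→sink (cap 1), M→sink (cap 1). Sum = 3.

3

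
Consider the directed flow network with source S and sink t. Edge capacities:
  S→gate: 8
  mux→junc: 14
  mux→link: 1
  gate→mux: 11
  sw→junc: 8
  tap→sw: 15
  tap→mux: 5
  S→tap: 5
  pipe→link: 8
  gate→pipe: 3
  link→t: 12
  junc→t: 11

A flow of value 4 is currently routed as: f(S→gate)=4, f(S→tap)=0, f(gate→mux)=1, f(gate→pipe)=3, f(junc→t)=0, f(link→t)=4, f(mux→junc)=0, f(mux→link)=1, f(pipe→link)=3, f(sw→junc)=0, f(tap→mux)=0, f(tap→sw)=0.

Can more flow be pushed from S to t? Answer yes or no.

Yes

Residual path S→gate→mux→junc→t has bottleneck 4 > 0.
Pushing 4 along it raises the flow to 8, so the given flow is not maximum.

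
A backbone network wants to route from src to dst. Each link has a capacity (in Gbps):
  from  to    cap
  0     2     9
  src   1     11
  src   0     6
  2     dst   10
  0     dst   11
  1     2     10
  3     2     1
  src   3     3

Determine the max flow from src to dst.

Augment src→0→dst: bottleneck 6. Total 6.
Augment src→1→2→dst: bottleneck 10. Total 16.
No augmenting path remains in the residual graph.

16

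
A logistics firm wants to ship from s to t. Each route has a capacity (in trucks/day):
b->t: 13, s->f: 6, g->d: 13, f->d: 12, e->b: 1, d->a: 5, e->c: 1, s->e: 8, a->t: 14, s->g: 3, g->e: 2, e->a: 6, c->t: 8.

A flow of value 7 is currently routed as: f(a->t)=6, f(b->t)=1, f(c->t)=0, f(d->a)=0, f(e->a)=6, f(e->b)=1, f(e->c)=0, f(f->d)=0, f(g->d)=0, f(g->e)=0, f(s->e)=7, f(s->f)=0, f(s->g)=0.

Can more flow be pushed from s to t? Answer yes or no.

Residual path s->e->c->t has bottleneck 1 > 0.
Pushing 1 along it raises the flow to 8, so the given flow is not maximum.

Yes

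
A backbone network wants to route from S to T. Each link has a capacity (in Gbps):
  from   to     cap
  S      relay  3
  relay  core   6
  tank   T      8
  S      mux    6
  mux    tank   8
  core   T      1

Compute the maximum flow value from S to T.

Augment S→mux→tank→T: bottleneck 6. Total 6.
Augment S→relay→core→T: bottleneck 1. Total 7.
No augmenting path remains in the residual graph.

7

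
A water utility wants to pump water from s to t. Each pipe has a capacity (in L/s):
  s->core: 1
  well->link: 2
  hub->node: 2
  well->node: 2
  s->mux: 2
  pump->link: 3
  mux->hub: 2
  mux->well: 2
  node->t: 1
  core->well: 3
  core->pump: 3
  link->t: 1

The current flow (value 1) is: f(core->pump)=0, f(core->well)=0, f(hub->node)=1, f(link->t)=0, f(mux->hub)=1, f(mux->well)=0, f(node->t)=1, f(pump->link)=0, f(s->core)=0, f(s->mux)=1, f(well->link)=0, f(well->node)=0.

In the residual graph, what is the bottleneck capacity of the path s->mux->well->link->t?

Residual capacities along the path: s->mux: 1, mux->well: 2, well->link: 2, link->t: 1.
Minimum is 1.

1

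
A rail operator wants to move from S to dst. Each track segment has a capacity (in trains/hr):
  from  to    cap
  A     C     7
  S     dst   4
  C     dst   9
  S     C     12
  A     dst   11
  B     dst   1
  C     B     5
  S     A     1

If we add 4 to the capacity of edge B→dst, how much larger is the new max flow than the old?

2

Original max flow = 15.
After raising cap(B→dst), augmenting paths through that edge carry 2 more units.
New max flow = 17. Increase = 2.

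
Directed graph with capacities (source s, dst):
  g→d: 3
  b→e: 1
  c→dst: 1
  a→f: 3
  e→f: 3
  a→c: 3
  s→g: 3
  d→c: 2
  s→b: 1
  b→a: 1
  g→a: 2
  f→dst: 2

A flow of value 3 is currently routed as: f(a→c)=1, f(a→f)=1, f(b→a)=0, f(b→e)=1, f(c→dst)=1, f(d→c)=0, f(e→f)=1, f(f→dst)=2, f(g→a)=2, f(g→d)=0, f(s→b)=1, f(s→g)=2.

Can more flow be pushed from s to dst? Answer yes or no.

No

Residual reachable from s: {a, b, c, d, e, f, g, s}; dst is not reachable.
Saturated cut: f→dst, c→dst with total capacity 3 = current flow value. Flow is maximum.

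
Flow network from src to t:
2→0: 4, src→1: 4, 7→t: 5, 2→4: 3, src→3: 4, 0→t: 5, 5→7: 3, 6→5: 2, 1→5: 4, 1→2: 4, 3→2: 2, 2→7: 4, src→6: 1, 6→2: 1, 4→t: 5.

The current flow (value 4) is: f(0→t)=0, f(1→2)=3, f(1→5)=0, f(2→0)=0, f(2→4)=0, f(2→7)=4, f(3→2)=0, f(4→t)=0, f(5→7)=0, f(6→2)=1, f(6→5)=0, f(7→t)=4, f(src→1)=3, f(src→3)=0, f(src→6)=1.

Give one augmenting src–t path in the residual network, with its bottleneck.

src→1→2→4→t, bottleneck 1

Residual along src→1→2→4→t: src→1: 1, 1→2: 1, 2→4: 3, 4→t: 5.
Bottleneck = min = 1.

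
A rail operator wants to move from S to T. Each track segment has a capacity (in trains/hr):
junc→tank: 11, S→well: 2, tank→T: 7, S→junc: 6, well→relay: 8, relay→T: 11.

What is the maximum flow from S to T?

8

Augment S→well→relay→T: bottleneck 2. Total 2.
Augment S→junc→tank→T: bottleneck 6. Total 8.
No augmenting path remains in the residual graph.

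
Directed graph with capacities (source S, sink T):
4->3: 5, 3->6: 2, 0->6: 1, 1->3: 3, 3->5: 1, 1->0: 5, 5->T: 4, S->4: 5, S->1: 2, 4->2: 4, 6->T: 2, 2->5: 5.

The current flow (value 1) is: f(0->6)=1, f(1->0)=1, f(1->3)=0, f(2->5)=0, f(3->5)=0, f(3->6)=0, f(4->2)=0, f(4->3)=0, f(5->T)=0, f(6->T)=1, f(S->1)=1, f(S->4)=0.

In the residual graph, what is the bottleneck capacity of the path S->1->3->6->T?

Residual capacities along the path: S->1: 1, 1->3: 3, 3->6: 2, 6->T: 1.
Minimum is 1.

1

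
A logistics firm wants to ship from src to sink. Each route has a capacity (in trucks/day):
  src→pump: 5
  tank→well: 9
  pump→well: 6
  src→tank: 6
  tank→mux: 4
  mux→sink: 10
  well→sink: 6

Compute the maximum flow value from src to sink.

Augment src→pump→well→sink: bottleneck 5. Total 5.
Augment src→tank→well→sink: bottleneck 1. Total 6.
Augment src→tank→mux→sink: bottleneck 4. Total 10.
No augmenting path remains in the residual graph.

10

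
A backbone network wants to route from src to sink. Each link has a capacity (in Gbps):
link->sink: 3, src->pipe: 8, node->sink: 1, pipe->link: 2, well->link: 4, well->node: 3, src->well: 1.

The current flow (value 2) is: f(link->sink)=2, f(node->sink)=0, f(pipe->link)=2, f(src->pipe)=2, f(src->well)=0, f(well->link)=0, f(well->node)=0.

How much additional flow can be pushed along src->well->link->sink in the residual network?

1

Residual capacities along the path: src->well: 1, well->link: 4, link->sink: 1.
Minimum is 1.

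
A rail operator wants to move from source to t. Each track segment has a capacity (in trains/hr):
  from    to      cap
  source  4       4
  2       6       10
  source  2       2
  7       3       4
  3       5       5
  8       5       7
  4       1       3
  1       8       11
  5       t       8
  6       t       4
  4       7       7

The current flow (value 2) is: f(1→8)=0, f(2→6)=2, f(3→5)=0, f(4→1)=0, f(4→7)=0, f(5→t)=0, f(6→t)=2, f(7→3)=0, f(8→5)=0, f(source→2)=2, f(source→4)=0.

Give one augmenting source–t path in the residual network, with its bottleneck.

source→4→7→3→5→t, bottleneck 4

Residual along source→4→7→3→5→t: source→4: 4, 4→7: 7, 7→3: 4, 3→5: 5, 5→t: 8.
Bottleneck = min = 4.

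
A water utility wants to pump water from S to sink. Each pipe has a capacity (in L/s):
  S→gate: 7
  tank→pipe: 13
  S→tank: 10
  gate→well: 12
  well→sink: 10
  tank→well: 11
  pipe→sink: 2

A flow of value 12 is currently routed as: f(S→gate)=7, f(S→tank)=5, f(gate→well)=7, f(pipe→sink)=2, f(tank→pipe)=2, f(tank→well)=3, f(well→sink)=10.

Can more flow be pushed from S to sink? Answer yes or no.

Residual reachable from S: {S, gate, pipe, tank, well}; sink is not reachable.
Saturated cut: well→sink, pipe→sink with total capacity 12 = current flow value. Flow is maximum.

No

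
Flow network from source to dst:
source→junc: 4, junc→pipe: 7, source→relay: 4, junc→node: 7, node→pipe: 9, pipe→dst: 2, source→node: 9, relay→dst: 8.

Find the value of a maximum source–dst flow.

Augment source→relay→dst: bottleneck 4. Total 4.
Augment source→junc→pipe→dst: bottleneck 2. Total 6.
No augmenting path remains in the residual graph.

6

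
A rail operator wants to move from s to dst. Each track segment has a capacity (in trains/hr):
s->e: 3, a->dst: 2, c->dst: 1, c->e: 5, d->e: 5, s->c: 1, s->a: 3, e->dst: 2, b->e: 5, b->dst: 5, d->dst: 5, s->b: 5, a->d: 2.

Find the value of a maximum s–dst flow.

11

Augment s->a->dst: bottleneck 2. Total 2.
Augment s->b->dst: bottleneck 5. Total 7.
Augment s->c->dst: bottleneck 1. Total 8.
Augment s->e->dst: bottleneck 2. Total 10.
Augment s->a->d->dst: bottleneck 1. Total 11.
No augmenting path remains in the residual graph.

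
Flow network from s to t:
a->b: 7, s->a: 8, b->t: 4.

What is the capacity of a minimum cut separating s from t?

Max flow = 4 (via 1 augmenting path).
In the residual at optimum, the set reachable from s is {a, b, s}.
Cut edges: b->t (cap 4). Sum = 4.

4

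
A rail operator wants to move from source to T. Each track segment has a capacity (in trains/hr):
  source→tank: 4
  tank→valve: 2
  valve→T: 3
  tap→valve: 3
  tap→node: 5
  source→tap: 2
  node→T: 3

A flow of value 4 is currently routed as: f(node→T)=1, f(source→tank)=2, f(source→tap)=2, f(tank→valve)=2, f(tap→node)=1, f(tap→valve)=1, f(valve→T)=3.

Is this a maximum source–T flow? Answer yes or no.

Yes

Residual reachable from source: {source, tank}; T is not reachable.
Saturated cut: source→tap, tank→valve with total capacity 4 = current flow value. Flow is maximum.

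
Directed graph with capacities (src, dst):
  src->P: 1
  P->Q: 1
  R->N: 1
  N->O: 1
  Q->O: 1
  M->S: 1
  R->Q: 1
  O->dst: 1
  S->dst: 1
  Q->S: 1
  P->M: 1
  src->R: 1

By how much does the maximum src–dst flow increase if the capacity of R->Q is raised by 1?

Original max flow = 2.
Edge R->Q does not cross the min cut (source side {src}), so extra capacity there cannot help.
New max flow = 2. Increase = 0.

0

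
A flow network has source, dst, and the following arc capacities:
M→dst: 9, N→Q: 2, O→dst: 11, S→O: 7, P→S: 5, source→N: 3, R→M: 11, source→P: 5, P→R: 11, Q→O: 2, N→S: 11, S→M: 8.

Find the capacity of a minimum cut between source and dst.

Max flow = 8 (via 3 augmenting paths).
In the residual at optimum, the set reachable from source is {source}.
Cut edges: source→N (cap 3), source→P (cap 5). Sum = 8.

8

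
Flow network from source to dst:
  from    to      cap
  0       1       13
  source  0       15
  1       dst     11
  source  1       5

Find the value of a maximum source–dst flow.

Augment source->1->dst: bottleneck 5. Total 5.
Augment source->0->1->dst: bottleneck 6. Total 11.
No augmenting path remains in the residual graph.

11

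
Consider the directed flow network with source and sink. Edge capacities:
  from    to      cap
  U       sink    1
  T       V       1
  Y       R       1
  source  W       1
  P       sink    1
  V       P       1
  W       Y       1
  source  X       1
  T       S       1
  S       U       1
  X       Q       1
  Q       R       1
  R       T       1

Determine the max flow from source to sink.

Augment source→X→Q→R→T→S→U→sink: bottleneck 1. Total 1.
No augmenting path remains in the residual graph.

1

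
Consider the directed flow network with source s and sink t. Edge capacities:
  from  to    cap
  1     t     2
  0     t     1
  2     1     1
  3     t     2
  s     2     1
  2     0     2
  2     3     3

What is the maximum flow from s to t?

1

Augment s->2->3->t: bottleneck 1. Total 1.
No augmenting path remains in the residual graph.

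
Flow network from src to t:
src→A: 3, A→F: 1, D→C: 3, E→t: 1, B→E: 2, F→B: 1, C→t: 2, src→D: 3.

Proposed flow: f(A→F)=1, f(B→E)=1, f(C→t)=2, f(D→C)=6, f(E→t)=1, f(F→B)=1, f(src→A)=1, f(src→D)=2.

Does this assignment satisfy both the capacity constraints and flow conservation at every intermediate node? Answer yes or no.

Capacity violated on D→C: flow 6 > capacity 3.

No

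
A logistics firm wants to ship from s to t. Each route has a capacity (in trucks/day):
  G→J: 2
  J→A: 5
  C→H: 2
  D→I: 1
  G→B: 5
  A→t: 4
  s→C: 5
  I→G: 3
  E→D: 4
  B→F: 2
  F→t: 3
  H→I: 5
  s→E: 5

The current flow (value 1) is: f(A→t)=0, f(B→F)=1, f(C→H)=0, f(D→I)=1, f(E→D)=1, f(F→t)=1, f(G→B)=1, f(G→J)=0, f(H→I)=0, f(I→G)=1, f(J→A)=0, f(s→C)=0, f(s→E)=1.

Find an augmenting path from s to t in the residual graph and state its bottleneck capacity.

Residual along s→C→H→I→G→B→F→t: s→C: 5, C→H: 2, H→I: 5, I→G: 2, G→B: 4, B→F: 1, F→t: 2.
Bottleneck = min = 1.

s→C→H→I→G→B→F→t, bottleneck 1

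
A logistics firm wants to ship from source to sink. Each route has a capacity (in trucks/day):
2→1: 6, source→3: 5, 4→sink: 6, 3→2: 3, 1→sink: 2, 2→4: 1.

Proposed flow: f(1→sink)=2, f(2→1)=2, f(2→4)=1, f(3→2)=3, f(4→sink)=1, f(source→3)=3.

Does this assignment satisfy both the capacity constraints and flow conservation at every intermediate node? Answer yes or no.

Every edge has 0 ≤ f(e) ≤ cap(e).
At each intermediate node, inflow equals outflow.

Yes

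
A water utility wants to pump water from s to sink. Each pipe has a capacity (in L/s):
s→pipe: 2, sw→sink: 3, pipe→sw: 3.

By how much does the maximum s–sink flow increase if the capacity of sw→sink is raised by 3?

Original max flow = 2.
Edge sw→sink does not cross the min cut (source side {s}), so extra capacity there cannot help.
New max flow = 2. Increase = 0.

0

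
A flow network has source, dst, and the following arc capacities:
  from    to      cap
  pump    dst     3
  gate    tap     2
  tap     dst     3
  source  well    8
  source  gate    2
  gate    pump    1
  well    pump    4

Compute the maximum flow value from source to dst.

5

Augment source→well→pump→dst: bottleneck 3. Total 3.
Augment source→gate→tap→dst: bottleneck 2. Total 5.
No augmenting path remains in the residual graph.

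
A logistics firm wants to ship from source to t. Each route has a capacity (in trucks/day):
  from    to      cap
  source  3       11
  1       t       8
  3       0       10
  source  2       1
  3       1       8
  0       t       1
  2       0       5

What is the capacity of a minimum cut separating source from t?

9

Max flow = 9 (via 2 augmenting paths).
In the residual at optimum, the set reachable from source is {0, 2, 3, source}.
Cut edges: 3→1 (cap 8), 0→t (cap 1). Sum = 9.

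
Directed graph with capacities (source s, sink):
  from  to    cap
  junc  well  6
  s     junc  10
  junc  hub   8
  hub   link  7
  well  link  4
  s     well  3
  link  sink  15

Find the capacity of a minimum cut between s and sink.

Max flow = 11 (via 3 augmenting paths).
In the residual at optimum, the set reachable from s is {hub, junc, s, well}.
Cut edges: well→link (cap 4), hub→link (cap 7). Sum = 11.

11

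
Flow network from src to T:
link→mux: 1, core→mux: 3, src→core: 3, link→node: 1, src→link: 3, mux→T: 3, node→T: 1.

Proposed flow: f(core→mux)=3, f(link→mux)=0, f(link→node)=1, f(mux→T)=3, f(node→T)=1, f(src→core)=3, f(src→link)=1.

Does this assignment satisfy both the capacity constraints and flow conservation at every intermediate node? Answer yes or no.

Yes

Every edge has 0 ≤ f(e) ≤ cap(e).
At each intermediate node, inflow equals outflow.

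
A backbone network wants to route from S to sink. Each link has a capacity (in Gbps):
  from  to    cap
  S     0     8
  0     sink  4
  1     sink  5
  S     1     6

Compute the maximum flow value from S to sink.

Augment S->0->sink: bottleneck 4. Total 4.
Augment S->1->sink: bottleneck 5. Total 9.
No augmenting path remains in the residual graph.

9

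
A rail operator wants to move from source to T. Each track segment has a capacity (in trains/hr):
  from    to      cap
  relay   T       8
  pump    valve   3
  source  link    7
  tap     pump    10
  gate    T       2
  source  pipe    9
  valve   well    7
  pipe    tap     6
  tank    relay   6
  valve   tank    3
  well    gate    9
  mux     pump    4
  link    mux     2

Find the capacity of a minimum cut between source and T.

Max flow = 3 (via 1 augmenting path).
In the residual at optimum, the set reachable from source is {link, mux, pipe, pump, source, tap}.
Cut edges: pump->valve (cap 3). Sum = 3.

3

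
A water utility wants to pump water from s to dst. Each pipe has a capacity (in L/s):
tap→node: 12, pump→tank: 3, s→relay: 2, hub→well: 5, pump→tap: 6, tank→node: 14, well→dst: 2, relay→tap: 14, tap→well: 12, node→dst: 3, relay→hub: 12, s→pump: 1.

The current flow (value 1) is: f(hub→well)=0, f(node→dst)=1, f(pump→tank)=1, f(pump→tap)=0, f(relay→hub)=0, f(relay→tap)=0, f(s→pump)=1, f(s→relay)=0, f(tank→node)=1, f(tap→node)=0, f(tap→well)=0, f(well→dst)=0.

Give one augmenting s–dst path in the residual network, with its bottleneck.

s→relay→tap→node→dst, bottleneck 2

Residual along s→relay→tap→node→dst: s→relay: 2, relay→tap: 14, tap→node: 12, node→dst: 2.
Bottleneck = min = 2.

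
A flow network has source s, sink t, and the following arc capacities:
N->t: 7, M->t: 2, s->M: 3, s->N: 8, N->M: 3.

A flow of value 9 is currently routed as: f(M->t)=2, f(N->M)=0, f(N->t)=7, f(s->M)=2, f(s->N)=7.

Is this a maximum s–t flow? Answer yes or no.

Yes

Residual reachable from s: {M, N, s}; t is not reachable.
Saturated cut: N->t, M->t with total capacity 9 = current flow value. Flow is maximum.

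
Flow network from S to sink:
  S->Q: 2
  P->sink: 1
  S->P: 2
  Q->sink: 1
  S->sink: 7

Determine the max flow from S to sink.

9

Augment S->sink: bottleneck 7. Total 7.
Augment S->P->sink: bottleneck 1. Total 8.
Augment S->Q->sink: bottleneck 1. Total 9.
No augmenting path remains in the residual graph.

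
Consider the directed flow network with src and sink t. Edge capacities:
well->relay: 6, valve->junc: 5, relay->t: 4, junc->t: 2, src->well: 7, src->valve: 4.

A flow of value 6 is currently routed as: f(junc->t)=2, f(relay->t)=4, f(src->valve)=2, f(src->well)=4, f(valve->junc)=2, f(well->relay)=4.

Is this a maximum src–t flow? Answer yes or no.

Residual reachable from src: {junc, relay, src, valve, well}; t is not reachable.
Saturated cut: junc->t, relay->t with total capacity 6 = current flow value. Flow is maximum.

Yes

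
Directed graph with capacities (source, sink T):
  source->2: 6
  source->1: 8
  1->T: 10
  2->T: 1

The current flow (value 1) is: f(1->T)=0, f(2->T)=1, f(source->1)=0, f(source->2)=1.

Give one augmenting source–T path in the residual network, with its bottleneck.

Residual along source->1->T: source->1: 8, 1->T: 10.
Bottleneck = min = 8.

source->1->T, bottleneck 8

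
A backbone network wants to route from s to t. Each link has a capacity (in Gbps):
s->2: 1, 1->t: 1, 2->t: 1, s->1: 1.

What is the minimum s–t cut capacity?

Max flow = 2 (via 2 augmenting paths).
In the residual at optimum, the set reachable from s is {s}.
Cut edges: s->2 (cap 1), s->1 (cap 1). Sum = 2.

2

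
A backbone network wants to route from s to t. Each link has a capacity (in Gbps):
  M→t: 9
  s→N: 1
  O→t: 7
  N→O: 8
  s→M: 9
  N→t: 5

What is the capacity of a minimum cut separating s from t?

Max flow = 10 (via 2 augmenting paths).
In the residual at optimum, the set reachable from s is {s}.
Cut edges: s→M (cap 9), s→N (cap 1). Sum = 10.

10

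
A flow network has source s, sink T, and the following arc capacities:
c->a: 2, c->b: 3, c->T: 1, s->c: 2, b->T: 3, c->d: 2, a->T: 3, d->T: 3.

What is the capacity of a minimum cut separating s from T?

2

Max flow = 2 (via 2 augmenting paths).
In the residual at optimum, the set reachable from s is {s}.
Cut edges: s->c (cap 2). Sum = 2.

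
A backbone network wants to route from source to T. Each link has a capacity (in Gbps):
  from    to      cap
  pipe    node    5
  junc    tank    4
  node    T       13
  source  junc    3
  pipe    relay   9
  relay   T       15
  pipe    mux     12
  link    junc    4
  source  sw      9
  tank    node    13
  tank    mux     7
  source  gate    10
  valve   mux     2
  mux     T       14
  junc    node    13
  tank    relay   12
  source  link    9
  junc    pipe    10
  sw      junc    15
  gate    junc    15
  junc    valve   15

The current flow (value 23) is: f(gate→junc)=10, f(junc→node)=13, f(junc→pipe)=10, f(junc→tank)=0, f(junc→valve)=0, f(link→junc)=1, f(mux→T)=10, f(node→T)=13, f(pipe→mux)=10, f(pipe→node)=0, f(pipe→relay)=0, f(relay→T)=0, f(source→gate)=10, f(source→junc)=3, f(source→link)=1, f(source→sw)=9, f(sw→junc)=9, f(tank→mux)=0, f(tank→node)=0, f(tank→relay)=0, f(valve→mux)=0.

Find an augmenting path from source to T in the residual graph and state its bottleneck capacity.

Residual along source→link→junc→tank→relay→T: source→link: 8, link→junc: 3, junc→tank: 4, tank→relay: 12, relay→T: 15.
Bottleneck = min = 3.

source→link→junc→tank→relay→T, bottleneck 3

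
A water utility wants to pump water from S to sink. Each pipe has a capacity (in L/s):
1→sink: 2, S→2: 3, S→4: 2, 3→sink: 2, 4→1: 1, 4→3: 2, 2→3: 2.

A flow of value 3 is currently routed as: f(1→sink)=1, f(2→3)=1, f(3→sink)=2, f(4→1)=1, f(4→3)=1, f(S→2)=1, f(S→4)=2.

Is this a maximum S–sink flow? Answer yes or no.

Yes

Residual reachable from S: {2, 3, 4, S}; sink is not reachable.
Saturated cut: 4→1, 3→sink with total capacity 3 = current flow value. Flow is maximum.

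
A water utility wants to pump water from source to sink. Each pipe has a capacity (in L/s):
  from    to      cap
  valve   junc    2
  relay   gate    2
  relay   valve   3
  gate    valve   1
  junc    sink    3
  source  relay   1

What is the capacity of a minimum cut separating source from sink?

1

Max flow = 1 (via 1 augmenting path).
In the residual at optimum, the set reachable from source is {source}.
Cut edges: source→relay (cap 1). Sum = 1.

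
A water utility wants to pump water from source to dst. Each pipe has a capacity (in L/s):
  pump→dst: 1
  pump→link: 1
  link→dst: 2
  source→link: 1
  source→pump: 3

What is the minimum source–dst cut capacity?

3

Max flow = 3 (via 3 augmenting paths).
In the residual at optimum, the set reachable from source is {pump, source}.
Cut edges: source→link (cap 1), pump→link (cap 1), pump→dst (cap 1). Sum = 3.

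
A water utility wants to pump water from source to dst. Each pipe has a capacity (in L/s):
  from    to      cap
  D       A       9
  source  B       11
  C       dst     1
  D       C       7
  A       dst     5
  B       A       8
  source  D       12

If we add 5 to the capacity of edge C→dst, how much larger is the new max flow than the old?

Original max flow = 6.
After raising cap(C→dst), augmenting paths through that edge carry 5 more units.
New max flow = 11. Increase = 5.

5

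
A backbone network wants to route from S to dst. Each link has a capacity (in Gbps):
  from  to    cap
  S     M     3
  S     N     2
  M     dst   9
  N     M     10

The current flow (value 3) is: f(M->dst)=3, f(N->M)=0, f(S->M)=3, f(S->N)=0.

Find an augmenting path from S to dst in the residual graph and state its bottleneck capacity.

Residual along S->N->M->dst: S->N: 2, N->M: 10, M->dst: 6.
Bottleneck = min = 2.

S->N->M->dst, bottleneck 2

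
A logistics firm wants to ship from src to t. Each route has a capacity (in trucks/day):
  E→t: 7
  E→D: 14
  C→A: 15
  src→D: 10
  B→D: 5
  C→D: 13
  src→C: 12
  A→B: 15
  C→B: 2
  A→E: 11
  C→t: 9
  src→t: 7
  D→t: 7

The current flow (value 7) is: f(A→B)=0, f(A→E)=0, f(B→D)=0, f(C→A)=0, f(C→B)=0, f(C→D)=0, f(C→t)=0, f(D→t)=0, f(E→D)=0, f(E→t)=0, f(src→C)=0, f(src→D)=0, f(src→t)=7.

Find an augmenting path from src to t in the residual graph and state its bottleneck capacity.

src→C→t, bottleneck 9

Residual along src→C→t: src→C: 12, C→t: 9.
Bottleneck = min = 9.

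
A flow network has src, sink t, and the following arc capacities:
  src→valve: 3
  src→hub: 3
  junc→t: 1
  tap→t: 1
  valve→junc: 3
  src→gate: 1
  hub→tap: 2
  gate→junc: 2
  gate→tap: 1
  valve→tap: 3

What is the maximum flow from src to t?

2

Augment src→hub→tap→t: bottleneck 1. Total 1.
Augment src→gate→junc→t: bottleneck 1. Total 2.
No augmenting path remains in the residual graph.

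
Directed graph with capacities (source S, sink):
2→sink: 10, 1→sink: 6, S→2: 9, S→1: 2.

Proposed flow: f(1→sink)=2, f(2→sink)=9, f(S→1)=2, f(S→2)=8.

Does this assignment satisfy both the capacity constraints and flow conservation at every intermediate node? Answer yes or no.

No

Conservation fails at 2: inflow 8 ≠ outflow 9.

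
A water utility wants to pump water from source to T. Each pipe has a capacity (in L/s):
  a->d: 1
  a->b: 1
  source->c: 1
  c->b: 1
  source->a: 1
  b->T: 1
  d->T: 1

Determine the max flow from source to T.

2

Augment source->c->b->T: bottleneck 1. Total 1.
Augment source->a->d->T: bottleneck 1. Total 2.
No augmenting path remains in the residual graph.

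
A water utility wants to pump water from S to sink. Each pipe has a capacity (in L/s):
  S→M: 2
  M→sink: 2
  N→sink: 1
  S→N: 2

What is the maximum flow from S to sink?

Augment S→N→sink: bottleneck 1. Total 1.
Augment S→M→sink: bottleneck 2. Total 3.
No augmenting path remains in the residual graph.

3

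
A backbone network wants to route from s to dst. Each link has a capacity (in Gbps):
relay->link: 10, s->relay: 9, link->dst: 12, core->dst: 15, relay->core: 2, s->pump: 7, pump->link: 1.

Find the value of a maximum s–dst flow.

10

Augment s->pump->link->dst: bottleneck 1. Total 1.
Augment s->relay->link->dst: bottleneck 9. Total 10.
No augmenting path remains in the residual graph.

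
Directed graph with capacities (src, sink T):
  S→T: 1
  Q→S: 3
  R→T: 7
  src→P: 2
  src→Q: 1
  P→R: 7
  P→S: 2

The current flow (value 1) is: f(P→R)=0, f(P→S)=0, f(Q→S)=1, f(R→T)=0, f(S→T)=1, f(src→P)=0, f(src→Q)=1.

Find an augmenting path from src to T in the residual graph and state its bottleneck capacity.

Residual along src→P→R→T: src→P: 2, P→R: 7, R→T: 7.
Bottleneck = min = 2.

src→P→R→T, bottleneck 2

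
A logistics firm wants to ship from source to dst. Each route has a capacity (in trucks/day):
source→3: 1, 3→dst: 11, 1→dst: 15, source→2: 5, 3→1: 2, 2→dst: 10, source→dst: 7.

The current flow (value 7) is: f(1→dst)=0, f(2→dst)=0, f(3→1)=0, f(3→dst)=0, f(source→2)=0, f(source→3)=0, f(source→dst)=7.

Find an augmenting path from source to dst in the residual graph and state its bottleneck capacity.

Residual along source→2→dst: source→2: 5, 2→dst: 10.
Bottleneck = min = 5.

source→2→dst, bottleneck 5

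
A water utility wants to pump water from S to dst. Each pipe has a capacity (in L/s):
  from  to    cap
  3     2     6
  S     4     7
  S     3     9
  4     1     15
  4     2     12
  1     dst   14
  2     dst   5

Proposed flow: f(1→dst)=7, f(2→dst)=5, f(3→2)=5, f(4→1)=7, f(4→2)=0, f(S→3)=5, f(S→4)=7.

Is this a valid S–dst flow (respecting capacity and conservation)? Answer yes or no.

Yes

Every edge has 0 ≤ f(e) ≤ cap(e).
At each intermediate node, inflow equals outflow.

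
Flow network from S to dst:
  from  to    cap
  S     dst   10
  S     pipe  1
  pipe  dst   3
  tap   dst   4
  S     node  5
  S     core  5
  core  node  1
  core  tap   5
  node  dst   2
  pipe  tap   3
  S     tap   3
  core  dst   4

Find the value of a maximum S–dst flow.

21

Augment S→dst: bottleneck 10. Total 10.
Augment S→pipe→dst: bottleneck 1. Total 11.
Augment S→core→dst: bottleneck 4. Total 15.
Augment S→tap→dst: bottleneck 3. Total 18.
Augment S→node→dst: bottleneck 2. Total 20.
Augment S→core→tap→dst: bottleneck 1. Total 21.
No augmenting path remains in the residual graph.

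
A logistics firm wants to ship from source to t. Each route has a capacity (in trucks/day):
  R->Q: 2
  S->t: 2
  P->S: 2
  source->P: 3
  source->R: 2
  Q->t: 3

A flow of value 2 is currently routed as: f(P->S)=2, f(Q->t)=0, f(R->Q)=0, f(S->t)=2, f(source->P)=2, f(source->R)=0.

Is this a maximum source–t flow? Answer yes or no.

No

Residual path source->R->Q->t has bottleneck 2 > 0.
Pushing 2 along it raises the flow to 4, so the given flow is not maximum.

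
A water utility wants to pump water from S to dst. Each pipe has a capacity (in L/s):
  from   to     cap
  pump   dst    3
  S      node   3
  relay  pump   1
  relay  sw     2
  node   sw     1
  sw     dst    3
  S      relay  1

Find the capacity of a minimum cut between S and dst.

Max flow = 2 (via 2 augmenting paths).
In the residual at optimum, the set reachable from S is {S, node}.
Cut edges: S→relay (cap 1), node→sw (cap 1). Sum = 2.

2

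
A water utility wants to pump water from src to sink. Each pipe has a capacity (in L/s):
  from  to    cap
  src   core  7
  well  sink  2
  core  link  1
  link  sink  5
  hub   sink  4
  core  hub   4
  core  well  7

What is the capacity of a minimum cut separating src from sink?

Max flow = 7 (via 3 augmenting paths).
In the residual at optimum, the set reachable from src is {src}.
Cut edges: src→core (cap 7). Sum = 7.

7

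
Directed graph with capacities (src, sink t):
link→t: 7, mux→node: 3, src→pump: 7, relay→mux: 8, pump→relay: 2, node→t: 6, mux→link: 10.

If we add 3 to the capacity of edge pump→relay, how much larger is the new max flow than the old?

3

Original max flow = 2.
After raising cap(pump→relay), augmenting paths through that edge carry 3 more units.
New max flow = 5. Increase = 3.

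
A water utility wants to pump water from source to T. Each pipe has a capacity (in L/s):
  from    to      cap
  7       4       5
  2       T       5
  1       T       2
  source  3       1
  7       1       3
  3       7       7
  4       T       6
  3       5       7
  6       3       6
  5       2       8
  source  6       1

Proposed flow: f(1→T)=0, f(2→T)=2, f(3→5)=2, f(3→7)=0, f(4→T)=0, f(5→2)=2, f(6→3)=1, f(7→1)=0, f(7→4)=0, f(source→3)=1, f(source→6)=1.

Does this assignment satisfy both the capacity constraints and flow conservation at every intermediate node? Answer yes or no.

Yes

Every edge has 0 ≤ f(e) ≤ cap(e).
At each intermediate node, inflow equals outflow.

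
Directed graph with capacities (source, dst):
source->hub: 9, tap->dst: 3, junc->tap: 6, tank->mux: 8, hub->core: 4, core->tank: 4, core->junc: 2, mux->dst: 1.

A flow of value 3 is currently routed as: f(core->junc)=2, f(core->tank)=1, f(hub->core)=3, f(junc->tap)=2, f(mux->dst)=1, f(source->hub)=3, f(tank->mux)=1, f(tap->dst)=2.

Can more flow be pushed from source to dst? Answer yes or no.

Residual reachable from source: {core, hub, mux, source, tank}; dst is not reachable.
Saturated cut: core->junc, mux->dst with total capacity 3 = current flow value. Flow is maximum.

No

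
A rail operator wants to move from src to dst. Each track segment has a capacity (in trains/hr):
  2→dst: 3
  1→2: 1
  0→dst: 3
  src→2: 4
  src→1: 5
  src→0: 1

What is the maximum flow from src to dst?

Augment src→2→dst: bottleneck 3. Total 3.
Augment src→0→dst: bottleneck 1. Total 4.
No augmenting path remains in the residual graph.

4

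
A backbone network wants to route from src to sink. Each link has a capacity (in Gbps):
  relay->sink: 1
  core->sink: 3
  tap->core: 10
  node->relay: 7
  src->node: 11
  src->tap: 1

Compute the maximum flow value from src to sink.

2

Augment src->node->relay->sink: bottleneck 1. Total 1.
Augment src->tap->core->sink: bottleneck 1. Total 2.
No augmenting path remains in the residual graph.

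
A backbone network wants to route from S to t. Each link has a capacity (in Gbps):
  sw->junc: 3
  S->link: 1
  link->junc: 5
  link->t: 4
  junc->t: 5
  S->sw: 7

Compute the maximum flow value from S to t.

4

Augment S->link->t: bottleneck 1. Total 1.
Augment S->sw->junc->t: bottleneck 3. Total 4.
No augmenting path remains in the residual graph.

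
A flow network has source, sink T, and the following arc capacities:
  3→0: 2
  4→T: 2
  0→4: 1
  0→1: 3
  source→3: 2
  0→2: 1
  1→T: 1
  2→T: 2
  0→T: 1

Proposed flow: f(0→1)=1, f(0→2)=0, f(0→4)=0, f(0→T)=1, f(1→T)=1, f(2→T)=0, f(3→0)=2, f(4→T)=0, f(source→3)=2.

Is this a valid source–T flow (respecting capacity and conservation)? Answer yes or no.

Yes

Every edge has 0 ≤ f(e) ≤ cap(e).
At each intermediate node, inflow equals outflow.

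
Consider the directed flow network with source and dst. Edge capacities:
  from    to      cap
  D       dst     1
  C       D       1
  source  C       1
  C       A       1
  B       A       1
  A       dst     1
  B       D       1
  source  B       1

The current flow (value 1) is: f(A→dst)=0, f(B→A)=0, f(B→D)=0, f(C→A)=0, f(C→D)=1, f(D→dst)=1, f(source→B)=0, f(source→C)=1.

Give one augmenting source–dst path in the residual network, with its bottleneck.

source→B→A→dst, bottleneck 1

Residual along source→B→A→dst: source→B: 1, B→A: 1, A→dst: 1.
Bottleneck = min = 1.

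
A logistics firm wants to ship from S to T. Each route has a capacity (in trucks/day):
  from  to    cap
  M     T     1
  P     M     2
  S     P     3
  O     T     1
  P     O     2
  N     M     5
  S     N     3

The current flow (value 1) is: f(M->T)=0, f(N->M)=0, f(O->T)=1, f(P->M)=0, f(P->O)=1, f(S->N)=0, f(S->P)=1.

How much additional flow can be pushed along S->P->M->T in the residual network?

1

Residual capacities along the path: S->P: 2, P->M: 2, M->T: 1.
Minimum is 1.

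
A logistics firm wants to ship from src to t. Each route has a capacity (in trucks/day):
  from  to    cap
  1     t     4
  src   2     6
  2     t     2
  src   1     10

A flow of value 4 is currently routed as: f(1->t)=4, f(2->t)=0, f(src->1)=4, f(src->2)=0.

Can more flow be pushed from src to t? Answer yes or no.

Yes

Residual path src->2->t has bottleneck 2 > 0.
Pushing 2 along it raises the flow to 6, so the given flow is not maximum.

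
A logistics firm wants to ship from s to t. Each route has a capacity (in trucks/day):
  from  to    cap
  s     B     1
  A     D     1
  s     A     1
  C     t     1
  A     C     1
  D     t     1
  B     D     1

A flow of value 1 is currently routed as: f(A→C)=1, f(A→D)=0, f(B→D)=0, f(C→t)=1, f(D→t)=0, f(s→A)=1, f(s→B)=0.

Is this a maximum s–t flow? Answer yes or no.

No

Residual path s→B→D→t has bottleneck 1 > 0.
Pushing 1 along it raises the flow to 2, so the given flow is not maximum.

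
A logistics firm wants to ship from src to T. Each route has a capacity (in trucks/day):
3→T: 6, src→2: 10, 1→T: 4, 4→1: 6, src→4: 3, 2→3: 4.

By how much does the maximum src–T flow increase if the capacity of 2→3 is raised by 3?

2

Original max flow = 7.
After raising cap(2→3), augmenting paths through that edge carry 2 more units.
New max flow = 9. Increase = 2.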